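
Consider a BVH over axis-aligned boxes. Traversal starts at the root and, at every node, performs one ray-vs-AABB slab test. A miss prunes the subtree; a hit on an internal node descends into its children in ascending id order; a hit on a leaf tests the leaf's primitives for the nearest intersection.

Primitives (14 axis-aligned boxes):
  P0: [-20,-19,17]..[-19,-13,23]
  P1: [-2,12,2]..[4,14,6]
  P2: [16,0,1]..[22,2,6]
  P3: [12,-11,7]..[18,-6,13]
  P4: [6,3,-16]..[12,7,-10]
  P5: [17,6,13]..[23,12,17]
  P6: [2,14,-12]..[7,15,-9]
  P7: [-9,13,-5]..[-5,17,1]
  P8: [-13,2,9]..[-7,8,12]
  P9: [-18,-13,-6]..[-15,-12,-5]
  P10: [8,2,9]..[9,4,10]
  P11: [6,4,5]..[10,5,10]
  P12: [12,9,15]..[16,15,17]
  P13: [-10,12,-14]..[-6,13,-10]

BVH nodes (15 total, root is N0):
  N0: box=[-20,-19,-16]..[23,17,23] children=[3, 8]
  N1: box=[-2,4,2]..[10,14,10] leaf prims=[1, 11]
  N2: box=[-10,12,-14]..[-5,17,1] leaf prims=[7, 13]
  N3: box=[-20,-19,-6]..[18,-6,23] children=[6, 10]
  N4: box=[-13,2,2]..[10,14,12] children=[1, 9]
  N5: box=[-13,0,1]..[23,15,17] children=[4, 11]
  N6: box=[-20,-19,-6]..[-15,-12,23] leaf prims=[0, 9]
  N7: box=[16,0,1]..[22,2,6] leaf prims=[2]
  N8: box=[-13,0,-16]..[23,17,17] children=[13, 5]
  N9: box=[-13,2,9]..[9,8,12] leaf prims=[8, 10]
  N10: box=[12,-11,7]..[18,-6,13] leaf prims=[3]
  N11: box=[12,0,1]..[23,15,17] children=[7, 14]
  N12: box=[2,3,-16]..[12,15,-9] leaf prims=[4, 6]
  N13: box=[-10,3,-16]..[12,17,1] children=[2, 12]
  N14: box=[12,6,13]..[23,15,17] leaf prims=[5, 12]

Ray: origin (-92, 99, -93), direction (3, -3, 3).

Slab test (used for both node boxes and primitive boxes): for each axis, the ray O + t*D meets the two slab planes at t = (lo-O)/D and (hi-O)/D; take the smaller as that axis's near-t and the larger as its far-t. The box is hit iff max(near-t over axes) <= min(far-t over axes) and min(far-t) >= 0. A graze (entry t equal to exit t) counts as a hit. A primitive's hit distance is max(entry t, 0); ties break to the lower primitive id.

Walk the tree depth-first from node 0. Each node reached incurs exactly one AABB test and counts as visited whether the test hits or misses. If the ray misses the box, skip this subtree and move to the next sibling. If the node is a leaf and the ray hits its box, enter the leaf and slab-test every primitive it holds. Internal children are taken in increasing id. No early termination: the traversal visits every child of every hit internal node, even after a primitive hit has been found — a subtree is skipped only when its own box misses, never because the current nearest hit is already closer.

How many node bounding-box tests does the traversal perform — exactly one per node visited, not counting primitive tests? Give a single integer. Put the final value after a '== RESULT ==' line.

Trace the traversal:
N0 x:[24,115/3] y:[82/3,118/3] z:[77/3,116/3] -> hit [82/3,115/3], descend [3, 8]
  N3 x:[24,110/3] y:[35,118/3] z:[29,116/3] -> hit [35,110/3], descend [6, 10]
    N6 x:[24,77/3] y:[37,118/3] z:[29,116/3] -> miss, prune
    N10 x:[104/3,110/3] y:[35,110/3] z:[100/3,106/3] -> hit [35,106/3] leaf, test {P3@t=35}
  N8 x:[79/3,115/3] y:[82/3,33] z:[77/3,110/3] -> hit [82/3,33], descend [5, 13]
    N5 x:[79/3,115/3] y:[28,33] z:[94/3,110/3] -> hit [94/3,33], descend [4, 11]
      N4 x:[79/3,34] y:[85/3,97/3] z:[95/3,35] -> hit [95/3,97/3], descend [1, 9]
        N1 x:[30,34] y:[85/3,95/3] z:[95/3,103/3] -> hit [95/3,95/3] leaf, test {P1(miss), P11(miss)}
        N9 x:[79/3,101/3] y:[91/3,97/3] z:[34,35] -> miss, prune
      N11 x:[104/3,115/3] y:[28,33] z:[94/3,110/3] -> miss, prune
    N13 x:[82/3,104/3] y:[82/3,32] z:[77/3,94/3] -> hit [82/3,94/3], descend [2, 12]
      N2 x:[82/3,29] y:[82/3,29] z:[79/3,94/3] -> hit [82/3,29] leaf, test {P7(miss), P13(miss)}
      N12 x:[94/3,104/3] y:[28,32] z:[77/3,28] -> miss, prune

Visited [0, 3, 6, 10, 8, 5, 4, 1, 9, 11, 13, 2, 12]. Tests: 13 box, 3 leaf. Nearest: P3.

== RESULT ==
13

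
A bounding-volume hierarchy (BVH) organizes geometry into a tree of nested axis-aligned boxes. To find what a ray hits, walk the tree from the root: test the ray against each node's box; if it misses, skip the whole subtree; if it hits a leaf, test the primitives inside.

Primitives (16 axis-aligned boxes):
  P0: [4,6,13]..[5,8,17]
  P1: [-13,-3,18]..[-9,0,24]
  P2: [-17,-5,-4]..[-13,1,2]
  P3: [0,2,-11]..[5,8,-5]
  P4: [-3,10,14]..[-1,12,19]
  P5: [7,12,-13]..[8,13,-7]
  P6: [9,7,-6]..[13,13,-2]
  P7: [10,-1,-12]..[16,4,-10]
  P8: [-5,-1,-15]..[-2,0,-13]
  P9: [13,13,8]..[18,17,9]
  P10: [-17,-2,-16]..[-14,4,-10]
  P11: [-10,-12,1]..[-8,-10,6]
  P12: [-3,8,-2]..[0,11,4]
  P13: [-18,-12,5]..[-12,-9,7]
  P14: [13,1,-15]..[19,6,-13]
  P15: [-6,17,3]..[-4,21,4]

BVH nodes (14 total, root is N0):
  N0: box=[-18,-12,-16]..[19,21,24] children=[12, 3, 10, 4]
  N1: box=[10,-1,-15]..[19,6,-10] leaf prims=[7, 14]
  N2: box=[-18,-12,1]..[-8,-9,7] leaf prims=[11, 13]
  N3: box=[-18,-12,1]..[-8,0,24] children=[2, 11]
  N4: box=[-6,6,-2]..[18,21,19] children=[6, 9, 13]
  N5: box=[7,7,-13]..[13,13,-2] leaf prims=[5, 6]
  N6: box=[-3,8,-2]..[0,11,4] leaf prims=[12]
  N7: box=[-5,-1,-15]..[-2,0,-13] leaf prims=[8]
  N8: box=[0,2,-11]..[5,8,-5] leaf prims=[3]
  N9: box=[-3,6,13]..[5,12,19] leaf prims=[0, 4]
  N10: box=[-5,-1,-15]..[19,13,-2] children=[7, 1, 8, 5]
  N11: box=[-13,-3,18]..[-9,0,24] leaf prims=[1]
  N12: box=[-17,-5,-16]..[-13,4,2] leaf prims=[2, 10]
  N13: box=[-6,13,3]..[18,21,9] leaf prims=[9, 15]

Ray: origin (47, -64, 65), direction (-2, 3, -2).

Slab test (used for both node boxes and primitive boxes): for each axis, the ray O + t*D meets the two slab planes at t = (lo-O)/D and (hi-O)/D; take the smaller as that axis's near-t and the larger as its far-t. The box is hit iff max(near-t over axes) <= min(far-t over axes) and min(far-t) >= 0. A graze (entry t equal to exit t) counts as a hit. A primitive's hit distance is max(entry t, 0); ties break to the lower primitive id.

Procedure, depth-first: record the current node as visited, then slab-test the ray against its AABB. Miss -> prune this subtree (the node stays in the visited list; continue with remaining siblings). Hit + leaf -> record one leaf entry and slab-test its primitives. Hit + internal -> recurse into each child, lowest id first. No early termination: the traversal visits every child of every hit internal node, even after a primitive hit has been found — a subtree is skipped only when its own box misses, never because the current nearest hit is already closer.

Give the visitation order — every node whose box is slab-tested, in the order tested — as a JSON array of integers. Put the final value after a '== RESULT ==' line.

Walk:
N0 x:[14,65/2] y:[52/3,85/3] z:[41/2,81/2] -> hit [41/2,85/3], descend [3, 4, 10, 12]
  N3 x:[55/2,65/2] y:[52/3,64/3] z:[41/2,32] -> miss, prune
  N4 x:[29/2,53/2] y:[70/3,85/3] z:[23,67/2] -> hit [70/3,53/2], descend [6, 9, 13]
    N6 x:[47/2,25] y:[24,25] z:[61/2,67/2] -> miss, prune
    N9 x:[21,25] y:[70/3,76/3] z:[23,26] -> hit [70/3,25] leaf, test {P0(miss), P4@t=74/3}
    N13 x:[29/2,53/2] y:[77/3,85/3] z:[28,31] -> miss, prune
  N10 x:[14,26] y:[21,77/3] z:[67/2,40] -> miss, prune
  N12 x:[30,32] y:[59/3,68/3] z:[63/2,81/2] -> miss, prune

Visited [0, 3, 4, 6, 9, 13, 10, 12]. Tests: 8 box, 1 leaf. Nearest: P4.

== RESULT ==
[0, 3, 4, 6, 9, 13, 10, 12]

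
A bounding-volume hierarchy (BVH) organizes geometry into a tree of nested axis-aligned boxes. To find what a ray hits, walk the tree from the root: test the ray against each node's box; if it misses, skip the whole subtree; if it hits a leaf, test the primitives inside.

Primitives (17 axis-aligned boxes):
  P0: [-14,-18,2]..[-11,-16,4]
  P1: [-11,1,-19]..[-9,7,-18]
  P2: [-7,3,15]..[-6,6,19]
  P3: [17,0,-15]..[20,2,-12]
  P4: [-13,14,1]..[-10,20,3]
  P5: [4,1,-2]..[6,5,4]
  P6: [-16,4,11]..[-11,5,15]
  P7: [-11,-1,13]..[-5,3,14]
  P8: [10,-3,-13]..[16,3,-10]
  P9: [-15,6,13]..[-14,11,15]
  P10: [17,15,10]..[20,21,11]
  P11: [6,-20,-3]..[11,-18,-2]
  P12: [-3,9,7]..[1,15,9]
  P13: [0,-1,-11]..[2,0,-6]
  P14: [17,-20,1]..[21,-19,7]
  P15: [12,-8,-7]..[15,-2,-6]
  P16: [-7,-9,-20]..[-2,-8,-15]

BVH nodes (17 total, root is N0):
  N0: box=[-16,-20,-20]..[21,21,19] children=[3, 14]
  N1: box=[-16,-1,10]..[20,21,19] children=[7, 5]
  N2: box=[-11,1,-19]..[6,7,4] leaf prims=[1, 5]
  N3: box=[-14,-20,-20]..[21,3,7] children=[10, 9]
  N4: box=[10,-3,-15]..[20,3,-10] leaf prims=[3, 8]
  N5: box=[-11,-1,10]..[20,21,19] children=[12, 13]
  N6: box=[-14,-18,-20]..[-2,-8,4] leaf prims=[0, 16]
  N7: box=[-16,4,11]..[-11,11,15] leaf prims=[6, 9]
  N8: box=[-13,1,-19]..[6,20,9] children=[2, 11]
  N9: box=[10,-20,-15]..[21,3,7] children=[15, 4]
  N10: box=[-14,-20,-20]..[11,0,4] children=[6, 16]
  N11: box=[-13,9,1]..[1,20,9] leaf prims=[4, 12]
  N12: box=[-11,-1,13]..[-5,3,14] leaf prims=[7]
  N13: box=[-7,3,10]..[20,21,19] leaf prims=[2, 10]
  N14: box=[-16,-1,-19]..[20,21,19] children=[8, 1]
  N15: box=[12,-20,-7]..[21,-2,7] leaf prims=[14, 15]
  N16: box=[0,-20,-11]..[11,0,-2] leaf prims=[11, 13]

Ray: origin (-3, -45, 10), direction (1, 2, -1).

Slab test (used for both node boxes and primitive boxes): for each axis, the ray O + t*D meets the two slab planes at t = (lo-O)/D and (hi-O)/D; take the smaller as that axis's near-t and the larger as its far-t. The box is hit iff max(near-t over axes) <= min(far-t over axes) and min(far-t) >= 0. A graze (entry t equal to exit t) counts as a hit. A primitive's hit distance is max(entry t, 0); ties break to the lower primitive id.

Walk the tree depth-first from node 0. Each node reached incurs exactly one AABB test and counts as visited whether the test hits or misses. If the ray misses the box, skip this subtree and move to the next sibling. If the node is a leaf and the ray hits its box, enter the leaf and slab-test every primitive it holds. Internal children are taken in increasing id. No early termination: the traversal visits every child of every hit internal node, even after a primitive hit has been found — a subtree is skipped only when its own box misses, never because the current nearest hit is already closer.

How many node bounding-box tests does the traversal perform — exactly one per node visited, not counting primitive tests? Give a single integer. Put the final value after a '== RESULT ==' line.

Walk:
N0 x:[-13,24] y:[25/2,33] z:[-9,30] -> hit [25/2,24], descend [3, 14]
  N3 x:[-11,24] y:[25/2,24] z:[3,30] -> hit [25/2,24], descend [9, 10]
    N9 x:[13,24] y:[25/2,24] z:[3,25] -> hit [13,24], descend [4, 15]
      N4 x:[13,23] y:[21,24] z:[20,25] -> hit [21,23] leaf, test {P3@t=45/2, P8(miss)}
      N15 x:[15,24] y:[25/2,43/2] z:[3,17] -> hit [15,17] leaf, test {P14(miss), P15(miss)}
    N10 x:[-11,14] y:[25/2,45/2] z:[6,30] -> hit [25/2,14], descend [6, 16]
      N6 x:[-11,1] y:[27/2,37/2] z:[6,30] -> miss, prune
      N16 x:[3,14] y:[25/2,45/2] z:[12,21] -> hit [25/2,14] leaf, test {P11@t=25/2, P13(miss)}
  N14 x:[-13,23] y:[22,33] z:[-9,29] -> hit [22,23], descend [1, 8]
    N1 x:[-13,23] y:[22,33] z:[-9,0] -> miss, prune
    N8 x:[-10,9] y:[23,65/2] z:[1,29] -> miss, prune

Visited [0, 3, 9, 4, 15, 10, 6, 16, 14, 1, 8]. Tests: 11 box, 3 leaf. Nearest: P11.

== RESULT ==
11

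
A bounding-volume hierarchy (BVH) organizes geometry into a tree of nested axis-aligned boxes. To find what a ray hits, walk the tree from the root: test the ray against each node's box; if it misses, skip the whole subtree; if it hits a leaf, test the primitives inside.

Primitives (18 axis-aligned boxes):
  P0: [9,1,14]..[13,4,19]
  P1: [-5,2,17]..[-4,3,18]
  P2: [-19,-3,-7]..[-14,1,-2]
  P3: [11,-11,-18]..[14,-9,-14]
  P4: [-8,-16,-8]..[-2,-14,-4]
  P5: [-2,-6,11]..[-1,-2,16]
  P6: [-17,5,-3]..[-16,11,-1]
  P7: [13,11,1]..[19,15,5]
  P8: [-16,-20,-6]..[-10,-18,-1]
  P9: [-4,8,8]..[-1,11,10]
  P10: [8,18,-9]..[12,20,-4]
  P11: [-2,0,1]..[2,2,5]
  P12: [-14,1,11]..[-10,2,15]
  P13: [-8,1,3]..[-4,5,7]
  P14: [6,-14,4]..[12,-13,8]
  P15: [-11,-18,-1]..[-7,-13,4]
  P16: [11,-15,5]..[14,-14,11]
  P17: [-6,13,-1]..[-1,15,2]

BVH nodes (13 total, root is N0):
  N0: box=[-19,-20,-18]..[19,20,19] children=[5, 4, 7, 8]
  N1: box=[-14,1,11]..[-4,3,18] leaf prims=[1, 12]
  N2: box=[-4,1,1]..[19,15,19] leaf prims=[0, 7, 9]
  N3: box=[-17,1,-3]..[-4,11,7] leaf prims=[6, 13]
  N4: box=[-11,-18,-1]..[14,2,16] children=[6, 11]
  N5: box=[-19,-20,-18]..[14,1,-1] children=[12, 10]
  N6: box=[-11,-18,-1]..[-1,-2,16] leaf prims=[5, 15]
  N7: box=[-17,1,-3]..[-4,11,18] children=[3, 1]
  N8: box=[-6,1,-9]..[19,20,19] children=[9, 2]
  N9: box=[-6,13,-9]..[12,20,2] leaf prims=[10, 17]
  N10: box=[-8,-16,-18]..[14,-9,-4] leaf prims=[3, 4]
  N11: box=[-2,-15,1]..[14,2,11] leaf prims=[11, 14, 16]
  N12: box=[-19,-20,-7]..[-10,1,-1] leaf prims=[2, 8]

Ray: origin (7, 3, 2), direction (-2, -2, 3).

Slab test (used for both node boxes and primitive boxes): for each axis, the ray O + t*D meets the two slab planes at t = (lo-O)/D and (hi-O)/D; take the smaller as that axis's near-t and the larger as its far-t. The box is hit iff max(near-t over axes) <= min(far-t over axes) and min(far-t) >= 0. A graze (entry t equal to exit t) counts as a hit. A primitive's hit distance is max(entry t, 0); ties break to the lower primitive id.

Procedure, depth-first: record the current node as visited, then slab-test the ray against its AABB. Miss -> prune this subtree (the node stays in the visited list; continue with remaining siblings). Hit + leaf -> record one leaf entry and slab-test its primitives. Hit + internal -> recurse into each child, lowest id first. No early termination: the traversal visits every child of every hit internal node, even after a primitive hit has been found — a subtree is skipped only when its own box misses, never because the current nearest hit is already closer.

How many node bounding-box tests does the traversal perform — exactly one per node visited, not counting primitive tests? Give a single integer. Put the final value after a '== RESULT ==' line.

Trace the traversal:
N0 x:[-6,13] y:[-17/2,23/2] z:[-20/3,17/3] -> hit [-6,17/3], descend [4, 5, 7, 8]
  N4 x:[-7/2,9] y:[1/2,21/2] z:[-1,14/3] -> hit [1/2,14/3], descend [6, 11]
    N6 x:[4,9] y:[5/2,21/2] z:[-1,14/3] -> hit [4,14/3] leaf, test {P5@t=4, P15(miss)}
    N11 x:[-7/2,9/2] y:[1/2,9] z:[-1/3,3] -> hit [1/2,3] leaf, test {P11(miss), P14(miss), P16(miss)}
  N5 x:[-7/2,13] y:[1,23/2] z:[-20/3,-1] -> miss, prune
  N7 x:[11/2,12] y:[-4,1] z:[-5/3,16/3] -> miss, prune
  N8 x:[-6,13/2] y:[-17/2,1] z:[-11/3,17/3] -> hit [-11/3,1], descend [2, 9]
    N2 x:[-6,11/2] y:[-6,1] z:[-1/3,17/3] -> hit [-1/3,1] leaf, test {P0(miss), P7(miss), P9(miss)}
    N9 x:[-5/2,13/2] y:[-17/2,-5] z:[-11/3,0] -> miss, prune

9 AABB tests over nodes [0, 4, 6, 11, 5, 7, 8, 2, 9]; 3 leaves entered; closest P5.

== RESULT ==
9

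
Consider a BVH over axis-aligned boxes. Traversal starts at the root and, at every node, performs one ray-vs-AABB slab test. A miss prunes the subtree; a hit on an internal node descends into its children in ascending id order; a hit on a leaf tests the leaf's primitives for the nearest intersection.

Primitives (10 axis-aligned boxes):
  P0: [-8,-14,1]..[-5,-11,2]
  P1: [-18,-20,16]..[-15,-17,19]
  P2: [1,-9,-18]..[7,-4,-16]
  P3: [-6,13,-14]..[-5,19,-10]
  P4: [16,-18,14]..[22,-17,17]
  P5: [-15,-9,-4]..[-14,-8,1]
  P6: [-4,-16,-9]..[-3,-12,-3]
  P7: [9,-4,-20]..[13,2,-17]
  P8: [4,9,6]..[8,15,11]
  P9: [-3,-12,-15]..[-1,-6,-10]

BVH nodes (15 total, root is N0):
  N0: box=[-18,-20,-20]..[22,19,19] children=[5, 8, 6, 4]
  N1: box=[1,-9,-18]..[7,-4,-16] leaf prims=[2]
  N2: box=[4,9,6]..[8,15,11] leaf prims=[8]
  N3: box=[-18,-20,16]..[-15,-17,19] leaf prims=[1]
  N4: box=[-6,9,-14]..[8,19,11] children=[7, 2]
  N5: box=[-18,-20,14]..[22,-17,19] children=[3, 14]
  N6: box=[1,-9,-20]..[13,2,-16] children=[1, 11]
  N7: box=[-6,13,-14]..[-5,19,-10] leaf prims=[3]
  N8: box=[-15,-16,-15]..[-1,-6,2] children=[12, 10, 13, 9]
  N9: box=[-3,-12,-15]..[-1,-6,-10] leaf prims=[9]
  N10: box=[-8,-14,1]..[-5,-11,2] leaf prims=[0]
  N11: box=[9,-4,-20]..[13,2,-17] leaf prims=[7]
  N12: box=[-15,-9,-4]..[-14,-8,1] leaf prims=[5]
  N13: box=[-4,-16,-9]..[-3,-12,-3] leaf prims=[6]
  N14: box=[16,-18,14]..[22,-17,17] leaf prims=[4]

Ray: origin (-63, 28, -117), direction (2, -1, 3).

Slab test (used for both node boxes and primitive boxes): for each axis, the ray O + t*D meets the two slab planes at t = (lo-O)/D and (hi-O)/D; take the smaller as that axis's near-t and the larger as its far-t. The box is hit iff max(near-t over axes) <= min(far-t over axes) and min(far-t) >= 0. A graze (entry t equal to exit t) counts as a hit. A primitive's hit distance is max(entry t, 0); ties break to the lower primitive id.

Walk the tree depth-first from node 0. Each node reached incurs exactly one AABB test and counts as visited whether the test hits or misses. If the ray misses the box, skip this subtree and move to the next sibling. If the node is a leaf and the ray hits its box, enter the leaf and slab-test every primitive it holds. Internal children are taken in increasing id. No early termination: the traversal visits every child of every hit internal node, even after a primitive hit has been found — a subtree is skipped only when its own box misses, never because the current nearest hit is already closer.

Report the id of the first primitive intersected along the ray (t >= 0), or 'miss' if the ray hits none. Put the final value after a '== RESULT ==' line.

Traverse from the root:
N0 x:[45/2,85/2] y:[9,48] z:[97/3,136/3] -> hit [97/3,85/2], descend [4, 5, 6, 8]
  N4 x:[57/2,71/2] y:[9,19] z:[103/3,128/3] -> miss, prune
  N5 x:[45/2,85/2] y:[45,48] z:[131/3,136/3] -> miss, prune
  N6 x:[32,38] y:[26,37] z:[97/3,101/3] -> hit [97/3,101/3], descend [1, 11]
    N1 x:[32,35] y:[32,37] z:[33,101/3] -> hit [33,101/3] leaf, test {P2@t=33}
    N11 x:[36,38] y:[26,32] z:[97/3,100/3] -> miss, prune
  N8 x:[24,31] y:[34,44] z:[34,119/3] -> miss, prune

order=[0, 4, 5, 6, 1, 11, 8]  |boxes|=7  |leaves|=1  hit=P2

== RESULT ==
2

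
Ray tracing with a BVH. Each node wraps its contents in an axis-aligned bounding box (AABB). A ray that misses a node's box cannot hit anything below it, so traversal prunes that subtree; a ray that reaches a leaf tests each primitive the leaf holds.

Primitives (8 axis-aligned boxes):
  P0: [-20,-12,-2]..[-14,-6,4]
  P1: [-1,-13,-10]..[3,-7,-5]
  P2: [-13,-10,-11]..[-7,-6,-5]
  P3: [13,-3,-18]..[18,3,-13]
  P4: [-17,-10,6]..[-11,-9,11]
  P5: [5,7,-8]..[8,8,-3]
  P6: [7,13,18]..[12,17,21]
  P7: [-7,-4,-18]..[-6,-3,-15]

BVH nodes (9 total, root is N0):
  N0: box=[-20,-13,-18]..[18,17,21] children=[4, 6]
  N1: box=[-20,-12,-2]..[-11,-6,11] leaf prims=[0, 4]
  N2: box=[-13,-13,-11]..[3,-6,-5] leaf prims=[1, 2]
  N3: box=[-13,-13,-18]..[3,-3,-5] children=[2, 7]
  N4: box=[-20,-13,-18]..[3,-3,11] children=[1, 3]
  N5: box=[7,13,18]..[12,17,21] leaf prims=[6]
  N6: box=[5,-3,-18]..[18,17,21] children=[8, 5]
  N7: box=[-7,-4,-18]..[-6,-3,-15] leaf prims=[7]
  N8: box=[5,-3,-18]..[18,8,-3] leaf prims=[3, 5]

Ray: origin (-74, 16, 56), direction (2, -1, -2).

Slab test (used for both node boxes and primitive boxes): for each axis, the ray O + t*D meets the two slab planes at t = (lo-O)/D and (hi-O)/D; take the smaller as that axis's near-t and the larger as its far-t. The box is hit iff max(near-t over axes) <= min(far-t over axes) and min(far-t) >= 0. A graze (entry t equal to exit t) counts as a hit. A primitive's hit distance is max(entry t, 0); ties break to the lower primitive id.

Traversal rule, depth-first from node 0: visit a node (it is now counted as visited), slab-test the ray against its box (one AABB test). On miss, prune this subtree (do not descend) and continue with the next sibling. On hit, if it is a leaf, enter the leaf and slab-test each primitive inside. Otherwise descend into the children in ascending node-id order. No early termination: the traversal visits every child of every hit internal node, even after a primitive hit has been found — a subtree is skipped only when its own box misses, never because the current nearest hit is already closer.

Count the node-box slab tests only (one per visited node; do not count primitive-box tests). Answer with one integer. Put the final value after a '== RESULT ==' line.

Walk:
N0 x:[27,46] y:[-1,29] z:[35/2,37] -> hit [27,29], descend [4, 6]
  N4 x:[27,77/2] y:[19,29] z:[45/2,37] -> hit [27,29], descend [1, 3]
    N1 x:[27,63/2] y:[22,28] z:[45/2,29] -> hit [27,28] leaf, test {P0@t=27, P4(miss)}
    N3 x:[61/2,77/2] y:[19,29] z:[61/2,37] -> miss, prune
  N6 x:[79/2,46] y:[-1,19] z:[35/2,37] -> miss, prune

order=[0, 4, 1, 3, 6]  |boxes|=5  |leaves|=1  hit=P0

== RESULT ==
5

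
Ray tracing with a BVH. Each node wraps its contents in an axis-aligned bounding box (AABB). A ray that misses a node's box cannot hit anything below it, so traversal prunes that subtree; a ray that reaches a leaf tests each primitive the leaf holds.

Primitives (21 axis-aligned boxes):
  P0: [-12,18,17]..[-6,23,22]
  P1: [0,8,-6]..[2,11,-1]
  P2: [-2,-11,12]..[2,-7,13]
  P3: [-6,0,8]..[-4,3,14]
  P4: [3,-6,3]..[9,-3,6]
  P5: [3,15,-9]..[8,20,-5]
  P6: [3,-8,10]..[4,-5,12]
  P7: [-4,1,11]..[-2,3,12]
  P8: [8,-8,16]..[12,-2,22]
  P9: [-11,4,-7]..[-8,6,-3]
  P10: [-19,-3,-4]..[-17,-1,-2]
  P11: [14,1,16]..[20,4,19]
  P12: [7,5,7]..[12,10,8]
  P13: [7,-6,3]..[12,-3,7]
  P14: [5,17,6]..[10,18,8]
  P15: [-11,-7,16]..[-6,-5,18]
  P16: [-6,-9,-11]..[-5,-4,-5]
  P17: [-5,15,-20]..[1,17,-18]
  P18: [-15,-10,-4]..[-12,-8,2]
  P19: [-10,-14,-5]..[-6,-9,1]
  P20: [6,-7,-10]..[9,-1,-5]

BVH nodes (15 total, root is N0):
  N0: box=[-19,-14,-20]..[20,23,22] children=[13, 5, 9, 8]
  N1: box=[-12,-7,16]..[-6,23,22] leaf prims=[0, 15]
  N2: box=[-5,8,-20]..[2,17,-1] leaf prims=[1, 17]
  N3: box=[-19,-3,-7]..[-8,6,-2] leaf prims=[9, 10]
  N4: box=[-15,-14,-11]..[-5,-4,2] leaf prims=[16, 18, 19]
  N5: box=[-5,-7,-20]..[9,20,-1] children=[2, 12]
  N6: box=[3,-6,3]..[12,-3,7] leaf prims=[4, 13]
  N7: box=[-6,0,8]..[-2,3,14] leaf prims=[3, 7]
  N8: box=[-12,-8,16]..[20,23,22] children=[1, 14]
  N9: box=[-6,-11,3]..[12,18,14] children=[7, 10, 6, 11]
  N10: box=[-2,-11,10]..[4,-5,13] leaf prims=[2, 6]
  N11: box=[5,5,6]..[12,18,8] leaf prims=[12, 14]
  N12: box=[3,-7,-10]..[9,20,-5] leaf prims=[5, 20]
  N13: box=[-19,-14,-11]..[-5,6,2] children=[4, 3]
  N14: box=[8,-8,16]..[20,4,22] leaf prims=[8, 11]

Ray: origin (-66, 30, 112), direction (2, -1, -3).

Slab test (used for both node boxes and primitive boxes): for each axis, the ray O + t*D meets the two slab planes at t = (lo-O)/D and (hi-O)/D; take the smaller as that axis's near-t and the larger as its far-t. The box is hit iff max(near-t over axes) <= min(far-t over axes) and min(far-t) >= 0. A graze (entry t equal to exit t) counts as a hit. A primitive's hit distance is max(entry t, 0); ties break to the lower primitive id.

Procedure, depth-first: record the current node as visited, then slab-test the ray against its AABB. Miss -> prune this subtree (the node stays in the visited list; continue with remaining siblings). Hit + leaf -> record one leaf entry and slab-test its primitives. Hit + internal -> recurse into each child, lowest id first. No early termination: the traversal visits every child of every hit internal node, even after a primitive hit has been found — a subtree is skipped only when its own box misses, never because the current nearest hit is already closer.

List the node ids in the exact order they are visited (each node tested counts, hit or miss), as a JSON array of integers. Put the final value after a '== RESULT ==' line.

Traverse from the root:
N0 x:[47/2,43] y:[7,44] z:[30,44] -> hit [30,43], descend [5, 8, 9, 13]
  N5 x:[61/2,75/2] y:[10,37] z:[113/3,44] -> miss, prune
  N8 x:[27,43] y:[7,38] z:[30,32] -> hit [30,32], descend [1, 14]
    N1 x:[27,30] y:[7,37] z:[30,32] -> hit [30,30] leaf, test {P0(miss), P15(miss)}
    N14 x:[37,43] y:[26,38] z:[30,32] -> miss, prune
  N9 x:[30,39] y:[12,41] z:[98/3,109/3] -> hit [98/3,109/3], descend [6, 7, 10, 11]
    N6 x:[69/2,39] y:[33,36] z:[35,109/3] -> hit [35,36] leaf, test {P4@t=106/3, P13(miss)}
    N7 x:[30,32] y:[27,30] z:[98/3,104/3] -> miss, prune
    N10 x:[32,35] y:[35,41] z:[33,34] -> miss, prune
    N11 x:[71/2,39] y:[12,25] z:[104/3,106/3] -> miss, prune
  N13 x:[47/2,61/2] y:[24,44] z:[110/3,41] -> miss, prune

order=[0, 5, 8, 1, 14, 9, 6, 7, 10, 11, 13]  |boxes|=11  |leaves|=2  hit=P4

== RESULT ==
[0, 5, 8, 1, 14, 9, 6, 7, 10, 11, 13]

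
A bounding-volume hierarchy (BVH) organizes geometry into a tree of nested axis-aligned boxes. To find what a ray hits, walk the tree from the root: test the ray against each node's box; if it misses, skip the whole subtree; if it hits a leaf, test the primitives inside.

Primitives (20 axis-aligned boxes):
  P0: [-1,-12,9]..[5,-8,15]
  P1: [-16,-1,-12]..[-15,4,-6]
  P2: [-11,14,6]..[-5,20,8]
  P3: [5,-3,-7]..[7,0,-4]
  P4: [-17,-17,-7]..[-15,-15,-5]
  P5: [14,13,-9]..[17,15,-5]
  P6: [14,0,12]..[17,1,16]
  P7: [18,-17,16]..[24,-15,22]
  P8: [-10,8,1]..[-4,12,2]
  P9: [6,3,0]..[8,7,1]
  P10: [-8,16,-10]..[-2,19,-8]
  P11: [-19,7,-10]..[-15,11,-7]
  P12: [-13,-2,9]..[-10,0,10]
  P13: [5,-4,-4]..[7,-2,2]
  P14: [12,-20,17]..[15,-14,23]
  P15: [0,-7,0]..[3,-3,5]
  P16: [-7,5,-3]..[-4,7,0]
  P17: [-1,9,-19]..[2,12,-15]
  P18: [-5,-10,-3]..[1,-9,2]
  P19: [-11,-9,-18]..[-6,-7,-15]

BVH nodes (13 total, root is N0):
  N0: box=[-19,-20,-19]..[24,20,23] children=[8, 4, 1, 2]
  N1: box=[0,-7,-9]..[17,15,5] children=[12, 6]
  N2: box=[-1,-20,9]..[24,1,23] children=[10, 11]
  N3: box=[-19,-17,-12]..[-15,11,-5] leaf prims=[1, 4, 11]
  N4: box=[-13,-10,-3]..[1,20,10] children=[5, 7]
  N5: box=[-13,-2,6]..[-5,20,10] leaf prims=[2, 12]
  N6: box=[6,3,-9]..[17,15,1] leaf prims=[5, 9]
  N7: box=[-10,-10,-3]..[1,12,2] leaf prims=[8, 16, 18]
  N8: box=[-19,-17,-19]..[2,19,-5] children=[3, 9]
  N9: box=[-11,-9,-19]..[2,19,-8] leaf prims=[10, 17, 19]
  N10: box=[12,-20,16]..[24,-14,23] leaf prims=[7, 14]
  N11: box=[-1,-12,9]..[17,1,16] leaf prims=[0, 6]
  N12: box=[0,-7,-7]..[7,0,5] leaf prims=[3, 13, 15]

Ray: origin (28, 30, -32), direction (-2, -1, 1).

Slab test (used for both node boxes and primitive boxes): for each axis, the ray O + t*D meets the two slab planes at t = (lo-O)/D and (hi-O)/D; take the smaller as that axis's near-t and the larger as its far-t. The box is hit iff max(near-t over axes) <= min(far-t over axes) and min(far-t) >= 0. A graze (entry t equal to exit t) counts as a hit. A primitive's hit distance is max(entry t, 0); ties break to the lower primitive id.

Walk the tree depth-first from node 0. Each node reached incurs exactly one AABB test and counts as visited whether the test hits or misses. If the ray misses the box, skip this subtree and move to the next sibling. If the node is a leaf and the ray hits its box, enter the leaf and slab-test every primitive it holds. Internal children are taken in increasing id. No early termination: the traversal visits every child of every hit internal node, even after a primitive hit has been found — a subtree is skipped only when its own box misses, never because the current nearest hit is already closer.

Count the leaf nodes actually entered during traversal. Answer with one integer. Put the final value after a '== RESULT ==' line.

Trace the traversal:
N0 x:[2,47/2] y:[10,50] z:[13,55] -> hit [13,47/2], descend [1, 2, 4, 8]
  N1 x:[11/2,14] y:[15,37] z:[23,37] -> miss, prune
  N2 x:[2,29/2] y:[29,50] z:[41,55] -> miss, prune
  N4 x:[27/2,41/2] y:[10,40] z:[29,42] -> miss, prune
  N8 x:[13,47/2] y:[11,47] z:[13,27] -> hit [13,47/2], descend [3, 9]
    N3 x:[43/2,47/2] y:[19,47] z:[20,27] -> hit [43/2,47/2] leaf, test {P1(miss), P4(miss), P11@t=22}
    N9 x:[13,39/2] y:[11,39] z:[13,24] -> hit [13,39/2] leaf, test {P10(miss), P17(miss), P19(miss)}

Visited [0, 1, 2, 4, 8, 3, 9]. Tests: 7 box, 2 leaf. Nearest: P11.

== RESULT ==
2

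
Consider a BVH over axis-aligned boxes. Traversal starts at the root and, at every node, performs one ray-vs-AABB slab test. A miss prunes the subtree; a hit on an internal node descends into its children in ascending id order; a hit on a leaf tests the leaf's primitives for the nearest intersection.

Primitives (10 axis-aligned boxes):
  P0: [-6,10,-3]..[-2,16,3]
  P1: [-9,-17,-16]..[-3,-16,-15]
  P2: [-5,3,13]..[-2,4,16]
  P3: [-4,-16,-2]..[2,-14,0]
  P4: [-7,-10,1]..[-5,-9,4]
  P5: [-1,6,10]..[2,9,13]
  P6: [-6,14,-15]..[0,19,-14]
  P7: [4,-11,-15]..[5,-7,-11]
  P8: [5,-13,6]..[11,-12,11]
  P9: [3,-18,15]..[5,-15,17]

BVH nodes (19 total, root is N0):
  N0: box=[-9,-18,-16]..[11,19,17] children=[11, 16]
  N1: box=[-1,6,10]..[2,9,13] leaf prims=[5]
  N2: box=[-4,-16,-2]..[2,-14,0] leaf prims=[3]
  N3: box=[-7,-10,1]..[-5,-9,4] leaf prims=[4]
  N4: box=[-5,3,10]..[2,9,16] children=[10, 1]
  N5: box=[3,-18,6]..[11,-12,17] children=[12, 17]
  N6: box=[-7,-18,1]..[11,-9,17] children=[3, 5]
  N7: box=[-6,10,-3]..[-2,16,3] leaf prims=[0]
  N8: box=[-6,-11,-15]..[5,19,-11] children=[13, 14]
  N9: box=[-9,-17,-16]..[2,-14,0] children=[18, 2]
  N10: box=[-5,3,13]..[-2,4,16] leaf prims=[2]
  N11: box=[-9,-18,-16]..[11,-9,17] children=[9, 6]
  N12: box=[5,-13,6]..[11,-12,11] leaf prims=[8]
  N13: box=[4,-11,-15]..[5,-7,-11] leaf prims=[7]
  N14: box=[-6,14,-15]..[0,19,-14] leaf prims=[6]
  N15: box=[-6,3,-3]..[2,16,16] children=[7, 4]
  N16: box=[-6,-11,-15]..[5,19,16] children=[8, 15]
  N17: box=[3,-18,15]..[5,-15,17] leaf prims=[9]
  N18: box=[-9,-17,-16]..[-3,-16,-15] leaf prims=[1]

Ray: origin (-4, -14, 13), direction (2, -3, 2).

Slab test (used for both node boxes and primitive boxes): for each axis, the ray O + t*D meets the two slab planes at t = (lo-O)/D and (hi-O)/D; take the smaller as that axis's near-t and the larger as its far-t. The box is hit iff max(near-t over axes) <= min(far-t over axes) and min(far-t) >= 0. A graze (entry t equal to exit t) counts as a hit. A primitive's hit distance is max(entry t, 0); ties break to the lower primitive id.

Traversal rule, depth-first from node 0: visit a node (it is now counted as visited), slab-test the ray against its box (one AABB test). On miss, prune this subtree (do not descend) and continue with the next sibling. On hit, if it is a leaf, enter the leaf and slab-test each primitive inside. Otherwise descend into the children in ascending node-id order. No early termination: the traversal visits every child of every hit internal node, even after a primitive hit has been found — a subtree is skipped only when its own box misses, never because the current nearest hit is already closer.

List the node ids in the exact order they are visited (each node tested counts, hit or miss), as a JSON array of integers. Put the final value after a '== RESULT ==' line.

Trace the traversal:
N0 x:[-5/2,15/2] y:[-11,4/3] z:[-29/2,2] -> hit [-5/2,4/3], descend [11, 16]
  N11 x:[-5/2,15/2] y:[-5/3,4/3] z:[-29/2,2] -> hit [-5/3,4/3], descend [6, 9]
    N6 x:[-3/2,15/2] y:[-5/3,4/3] z:[-6,2] -> hit [-3/2,4/3], descend [3, 5]
      N3 x:[-3/2,-1/2] y:[-5/3,-4/3] z:[-6,-9/2] -> miss, prune
      N5 x:[7/2,15/2] y:[-2/3,4/3] z:[-7/2,2] -> miss, prune
    N9 x:[-5/2,3] y:[0,1] z:[-29/2,-13/2] -> miss, prune
  N16 x:[-1,9/2] y:[-11,-1] z:[-14,3/2] -> miss, prune

order=[0, 11, 6, 3, 5, 9, 16]  |boxes|=7  |leaves|=0  hit=miss

== RESULT ==
[0, 11, 6, 3, 5, 9, 16]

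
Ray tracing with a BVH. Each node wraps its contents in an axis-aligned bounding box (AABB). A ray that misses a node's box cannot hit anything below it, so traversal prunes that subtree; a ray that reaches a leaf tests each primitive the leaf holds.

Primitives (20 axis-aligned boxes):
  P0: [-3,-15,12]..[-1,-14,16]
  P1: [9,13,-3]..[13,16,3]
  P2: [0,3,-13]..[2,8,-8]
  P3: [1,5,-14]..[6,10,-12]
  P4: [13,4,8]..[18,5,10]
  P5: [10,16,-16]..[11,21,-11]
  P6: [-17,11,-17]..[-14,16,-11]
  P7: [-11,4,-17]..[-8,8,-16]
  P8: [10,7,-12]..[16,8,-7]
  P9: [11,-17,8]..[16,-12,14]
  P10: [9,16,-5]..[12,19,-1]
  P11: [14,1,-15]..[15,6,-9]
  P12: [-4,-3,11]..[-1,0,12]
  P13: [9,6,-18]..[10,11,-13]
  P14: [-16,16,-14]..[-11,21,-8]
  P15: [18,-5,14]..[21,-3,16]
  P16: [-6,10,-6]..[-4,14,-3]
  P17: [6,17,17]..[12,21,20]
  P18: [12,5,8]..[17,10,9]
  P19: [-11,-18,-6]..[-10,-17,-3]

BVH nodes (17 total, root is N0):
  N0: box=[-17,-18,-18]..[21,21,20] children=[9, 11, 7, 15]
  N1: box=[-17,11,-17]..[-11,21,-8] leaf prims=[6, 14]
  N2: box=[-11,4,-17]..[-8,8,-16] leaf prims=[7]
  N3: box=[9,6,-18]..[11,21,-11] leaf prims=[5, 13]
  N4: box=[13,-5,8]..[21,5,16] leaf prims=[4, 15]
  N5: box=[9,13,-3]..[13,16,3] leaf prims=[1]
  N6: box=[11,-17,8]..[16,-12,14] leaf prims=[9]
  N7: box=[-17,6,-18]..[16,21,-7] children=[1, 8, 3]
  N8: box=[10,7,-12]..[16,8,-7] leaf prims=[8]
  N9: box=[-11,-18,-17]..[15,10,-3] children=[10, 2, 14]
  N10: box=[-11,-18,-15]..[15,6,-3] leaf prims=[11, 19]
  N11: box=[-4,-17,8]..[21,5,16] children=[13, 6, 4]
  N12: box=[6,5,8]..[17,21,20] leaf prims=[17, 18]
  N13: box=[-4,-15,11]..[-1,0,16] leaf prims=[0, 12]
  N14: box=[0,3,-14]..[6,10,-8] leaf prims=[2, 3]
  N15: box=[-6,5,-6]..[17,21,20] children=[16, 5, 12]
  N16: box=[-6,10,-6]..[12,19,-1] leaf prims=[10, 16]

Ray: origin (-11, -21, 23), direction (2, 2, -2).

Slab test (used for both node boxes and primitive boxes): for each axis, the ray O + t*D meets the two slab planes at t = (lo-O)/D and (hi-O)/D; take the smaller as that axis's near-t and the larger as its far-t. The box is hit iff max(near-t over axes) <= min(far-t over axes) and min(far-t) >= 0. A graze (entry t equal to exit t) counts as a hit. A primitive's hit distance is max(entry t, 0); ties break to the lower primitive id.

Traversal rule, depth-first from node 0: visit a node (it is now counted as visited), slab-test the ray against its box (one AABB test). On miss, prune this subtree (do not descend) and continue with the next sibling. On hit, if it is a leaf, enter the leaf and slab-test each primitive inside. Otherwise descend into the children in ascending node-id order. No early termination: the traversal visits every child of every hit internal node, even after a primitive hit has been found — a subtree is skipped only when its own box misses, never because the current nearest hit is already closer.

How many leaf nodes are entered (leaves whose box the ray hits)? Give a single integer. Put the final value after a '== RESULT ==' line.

Walk:
N0 x:[-3,16] y:[3/2,21] z:[3/2,41/2] -> hit [3/2,16], descend [7, 9, 11, 15]
  N7 x:[-3,27/2] y:[27/2,21] z:[15,41/2] -> miss, prune
  N9 x:[0,13] y:[3/2,31/2] z:[13,20] -> hit [13,13], descend [2, 10, 14]
    N2 x:[0,3/2] y:[25/2,29/2] z:[39/2,20] -> miss, prune
    N10 x:[0,13] y:[3/2,27/2] z:[13,19] -> hit [13,13] leaf, test {P11(miss), P19(miss)}
    N14 x:[11/2,17/2] y:[12,31/2] z:[31/2,37/2] -> miss, prune
  N11 x:[7/2,16] y:[2,13] z:[7/2,15/2] -> hit [7/2,15/2], descend [4, 6, 13]
    N4 x:[12,16] y:[8,13] z:[7/2,15/2] -> miss, prune
    N6 x:[11,27/2] y:[2,9/2] z:[9/2,15/2] -> miss, prune
    N13 x:[7/2,5] y:[3,21/2] z:[7/2,6] -> hit [7/2,5] leaf, test {P0(miss), P12(miss)}
  N15 x:[5/2,14] y:[13,21] z:[3/2,29/2] -> hit [13,14], descend [5, 12, 16]
    N5 x:[10,12] y:[17,37/2] z:[10,13] -> miss, prune
    N12 x:[17/2,14] y:[13,21] z:[3/2,15/2] -> miss, prune
    N16 x:[5/2,23/2] y:[31/2,20] z:[12,29/2] -> miss, prune

Visited [0, 7, 9, 2, 10, 14, 11, 4, 6, 13, 15, 5, 12, 16]. Tests: 14 box, 2 leaf. Nearest: miss.

== RESULT ==
2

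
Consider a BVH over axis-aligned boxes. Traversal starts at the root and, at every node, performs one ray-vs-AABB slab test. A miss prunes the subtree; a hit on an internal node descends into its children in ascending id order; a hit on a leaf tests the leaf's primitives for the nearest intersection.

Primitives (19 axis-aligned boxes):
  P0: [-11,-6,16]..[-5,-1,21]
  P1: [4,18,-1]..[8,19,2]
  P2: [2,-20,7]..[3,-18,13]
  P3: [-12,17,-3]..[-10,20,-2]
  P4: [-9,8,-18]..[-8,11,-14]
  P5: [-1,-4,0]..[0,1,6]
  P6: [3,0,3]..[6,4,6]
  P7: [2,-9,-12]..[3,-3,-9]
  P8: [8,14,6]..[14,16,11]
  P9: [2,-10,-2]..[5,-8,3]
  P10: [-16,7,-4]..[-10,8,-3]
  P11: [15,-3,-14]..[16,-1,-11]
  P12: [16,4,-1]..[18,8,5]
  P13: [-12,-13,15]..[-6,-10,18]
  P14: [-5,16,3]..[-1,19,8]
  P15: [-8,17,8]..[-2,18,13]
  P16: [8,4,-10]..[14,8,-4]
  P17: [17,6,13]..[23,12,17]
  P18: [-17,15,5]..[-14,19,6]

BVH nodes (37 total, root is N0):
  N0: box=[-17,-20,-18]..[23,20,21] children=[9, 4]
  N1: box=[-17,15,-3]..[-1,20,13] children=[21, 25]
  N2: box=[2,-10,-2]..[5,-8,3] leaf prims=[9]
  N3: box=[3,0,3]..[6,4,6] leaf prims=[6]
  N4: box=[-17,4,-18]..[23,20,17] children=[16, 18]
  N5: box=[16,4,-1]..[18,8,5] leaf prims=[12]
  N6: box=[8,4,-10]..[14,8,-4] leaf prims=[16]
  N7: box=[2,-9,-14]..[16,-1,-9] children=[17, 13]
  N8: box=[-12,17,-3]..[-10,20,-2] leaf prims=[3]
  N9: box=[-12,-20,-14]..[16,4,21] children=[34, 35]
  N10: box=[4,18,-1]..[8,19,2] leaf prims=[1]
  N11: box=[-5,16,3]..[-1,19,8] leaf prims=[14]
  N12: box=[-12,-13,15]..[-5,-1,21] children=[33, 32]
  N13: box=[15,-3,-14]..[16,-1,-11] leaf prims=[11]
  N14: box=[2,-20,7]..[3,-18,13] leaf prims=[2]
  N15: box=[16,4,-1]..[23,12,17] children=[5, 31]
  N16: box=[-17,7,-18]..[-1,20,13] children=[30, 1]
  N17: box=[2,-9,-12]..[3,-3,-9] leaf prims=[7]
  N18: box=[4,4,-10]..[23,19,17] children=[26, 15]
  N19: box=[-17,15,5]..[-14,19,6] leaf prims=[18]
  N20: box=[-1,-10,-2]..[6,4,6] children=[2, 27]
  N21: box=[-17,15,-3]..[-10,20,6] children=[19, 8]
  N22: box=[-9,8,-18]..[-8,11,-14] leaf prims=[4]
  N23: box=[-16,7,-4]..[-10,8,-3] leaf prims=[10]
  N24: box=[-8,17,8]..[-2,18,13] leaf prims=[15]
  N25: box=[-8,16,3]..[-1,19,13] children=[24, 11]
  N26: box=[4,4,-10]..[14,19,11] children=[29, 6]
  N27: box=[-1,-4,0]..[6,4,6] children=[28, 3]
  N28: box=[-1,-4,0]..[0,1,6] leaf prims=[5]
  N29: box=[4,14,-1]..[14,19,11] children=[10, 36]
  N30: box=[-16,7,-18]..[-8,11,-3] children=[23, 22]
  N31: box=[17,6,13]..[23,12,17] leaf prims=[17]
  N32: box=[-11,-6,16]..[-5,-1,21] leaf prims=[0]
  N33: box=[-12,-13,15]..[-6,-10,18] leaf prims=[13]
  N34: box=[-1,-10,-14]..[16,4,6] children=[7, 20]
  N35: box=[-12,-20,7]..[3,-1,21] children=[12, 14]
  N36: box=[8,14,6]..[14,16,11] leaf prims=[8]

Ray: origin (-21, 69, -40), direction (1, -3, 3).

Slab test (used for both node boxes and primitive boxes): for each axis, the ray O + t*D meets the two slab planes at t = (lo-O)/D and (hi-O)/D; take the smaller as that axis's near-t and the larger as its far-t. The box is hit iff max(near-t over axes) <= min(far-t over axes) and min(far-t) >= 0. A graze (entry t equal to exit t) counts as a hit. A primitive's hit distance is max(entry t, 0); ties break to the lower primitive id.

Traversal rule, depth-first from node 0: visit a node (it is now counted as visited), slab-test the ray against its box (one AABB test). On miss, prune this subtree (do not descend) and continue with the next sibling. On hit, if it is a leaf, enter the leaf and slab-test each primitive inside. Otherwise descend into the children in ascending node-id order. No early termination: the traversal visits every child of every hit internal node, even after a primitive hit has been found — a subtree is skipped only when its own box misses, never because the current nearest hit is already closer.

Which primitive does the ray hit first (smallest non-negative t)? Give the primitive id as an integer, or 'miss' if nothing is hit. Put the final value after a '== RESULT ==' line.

Traverse from the root:
N0 x:[4,44] y:[49/3,89/3] z:[22/3,61/3] -> hit [49/3,61/3], descend [4, 9]
  N4 x:[4,44] y:[49/3,65/3] z:[22/3,19] -> hit [49/3,19], descend [16, 18]
    N16 x:[4,20] y:[49/3,62/3] z:[22/3,53/3] -> hit [49/3,53/3], descend [1, 30]
      N1 x:[4,20] y:[49/3,18] z:[37/3,53/3] -> hit [49/3,53/3], descend [21, 25]
        N21 x:[4,11] y:[49/3,18] z:[37/3,46/3] -> miss, prune
        N25 x:[13,20] y:[50/3,53/3] z:[43/3,53/3] -> hit [50/3,53/3], descend [11, 24]
          N11 x:[16,20] y:[50/3,53/3] z:[43/3,16] -> miss, prune
          N24 x:[13,19] y:[17,52/3] z:[16,53/3] -> hit [17,52/3] leaf, test {P15@t=17}
      N30 x:[5,13] y:[58/3,62/3] z:[22/3,37/3] -> miss, prune
    N18 x:[25,44] y:[50/3,65/3] z:[10,19] -> miss, prune
  N9 x:[9,37] y:[65/3,89/3] z:[26/3,61/3] -> miss, prune

Visited [0, 4, 16, 1, 21, 25, 11, 24, 30, 18, 9]. Tests: 11 box, 1 leaf. Nearest: P15.

== RESULT ==
15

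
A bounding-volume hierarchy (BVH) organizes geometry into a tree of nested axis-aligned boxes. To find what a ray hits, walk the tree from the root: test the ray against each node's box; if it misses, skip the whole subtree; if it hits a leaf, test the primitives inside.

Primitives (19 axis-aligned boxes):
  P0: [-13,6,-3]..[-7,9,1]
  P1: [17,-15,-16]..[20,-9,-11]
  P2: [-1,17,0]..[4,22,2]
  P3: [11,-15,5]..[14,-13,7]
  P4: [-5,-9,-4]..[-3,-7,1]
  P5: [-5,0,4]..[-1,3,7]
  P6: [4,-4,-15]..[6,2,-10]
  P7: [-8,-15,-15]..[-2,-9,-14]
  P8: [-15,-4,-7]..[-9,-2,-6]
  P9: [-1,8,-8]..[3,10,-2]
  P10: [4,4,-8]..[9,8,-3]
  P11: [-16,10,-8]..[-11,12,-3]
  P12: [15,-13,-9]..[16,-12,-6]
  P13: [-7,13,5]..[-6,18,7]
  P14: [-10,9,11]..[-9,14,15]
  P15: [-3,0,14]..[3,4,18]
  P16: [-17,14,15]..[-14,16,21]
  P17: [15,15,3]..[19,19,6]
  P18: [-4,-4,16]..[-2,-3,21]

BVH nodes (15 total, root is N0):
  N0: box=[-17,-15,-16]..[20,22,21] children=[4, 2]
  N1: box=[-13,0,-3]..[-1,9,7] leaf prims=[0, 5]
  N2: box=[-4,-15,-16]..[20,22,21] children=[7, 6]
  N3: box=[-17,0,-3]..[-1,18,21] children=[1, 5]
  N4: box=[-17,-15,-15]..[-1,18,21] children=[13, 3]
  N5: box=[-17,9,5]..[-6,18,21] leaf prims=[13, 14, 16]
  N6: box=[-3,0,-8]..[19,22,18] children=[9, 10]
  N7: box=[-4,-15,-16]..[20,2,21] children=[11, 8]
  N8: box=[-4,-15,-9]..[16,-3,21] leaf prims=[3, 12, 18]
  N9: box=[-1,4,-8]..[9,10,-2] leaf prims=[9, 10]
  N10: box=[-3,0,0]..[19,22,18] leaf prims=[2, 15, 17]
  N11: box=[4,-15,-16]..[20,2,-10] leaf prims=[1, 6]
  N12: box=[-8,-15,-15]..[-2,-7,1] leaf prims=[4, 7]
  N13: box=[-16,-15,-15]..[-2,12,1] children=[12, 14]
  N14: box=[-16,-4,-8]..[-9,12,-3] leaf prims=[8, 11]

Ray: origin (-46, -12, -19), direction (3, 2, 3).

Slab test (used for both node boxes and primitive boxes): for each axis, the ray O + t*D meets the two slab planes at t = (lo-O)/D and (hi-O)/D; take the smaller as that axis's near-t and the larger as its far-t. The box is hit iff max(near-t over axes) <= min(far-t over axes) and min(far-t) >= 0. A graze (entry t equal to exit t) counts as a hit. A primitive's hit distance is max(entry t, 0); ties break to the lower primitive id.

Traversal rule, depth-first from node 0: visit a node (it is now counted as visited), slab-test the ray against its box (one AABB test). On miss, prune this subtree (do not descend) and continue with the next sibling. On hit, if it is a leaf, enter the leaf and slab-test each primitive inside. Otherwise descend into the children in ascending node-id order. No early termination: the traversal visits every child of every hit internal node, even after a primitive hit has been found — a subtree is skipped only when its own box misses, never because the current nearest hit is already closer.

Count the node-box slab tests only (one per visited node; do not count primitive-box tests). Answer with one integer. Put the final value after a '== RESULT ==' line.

Walk:
N0 x:[29/3,22] y:[-3/2,17] z:[1,40/3] -> hit [29/3,40/3], descend [2, 4]
  N2 x:[14,22] y:[-3/2,17] z:[1,40/3] -> miss, prune
  N4 x:[29/3,15] y:[-3/2,15] z:[4/3,40/3] -> hit [29/3,40/3], descend [3, 13]
    N3 x:[29/3,15] y:[6,15] z:[16/3,40/3] -> hit [29/3,40/3], descend [1, 5]
      N1 x:[11,15] y:[6,21/2] z:[16/3,26/3] -> miss, prune
      N5 x:[29/3,40/3] y:[21/2,15] z:[8,40/3] -> hit [21/2,40/3] leaf, test {P13(miss), P14(miss), P16(miss)}
    N13 x:[10,44/3] y:[-3/2,12] z:[4/3,20/3] -> miss, prune

7 AABB tests over nodes [0, 2, 4, 3, 1, 5, 13]; 1 leaf entered; closest miss.

== RESULT ==
7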